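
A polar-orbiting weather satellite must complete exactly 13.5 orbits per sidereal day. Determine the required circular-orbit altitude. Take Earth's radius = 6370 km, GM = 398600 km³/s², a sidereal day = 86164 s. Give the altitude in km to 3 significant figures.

Required period T = 86164 / 13.5 = 6382.5 s.
From T = 2π√(a³/μ): a = (μ T²/4π²)^(1/3) = (398600 × 6382.5² / 4π²)^(1/3) = 7437 km.
Altitude h = a − R = 7437 − 6370 = 1067 km.

1070 km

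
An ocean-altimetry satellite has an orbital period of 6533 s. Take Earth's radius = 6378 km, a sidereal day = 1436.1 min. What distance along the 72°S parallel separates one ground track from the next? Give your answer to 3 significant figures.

Node shift per orbit = (6533.0/86166) × 360° = 27.29°.
Equatorial spacing = 27.29 × 111.3 km/° = 3038 km.
At 72° latitude, spacing = 3038 × cos(72°) = 939 km.

939 km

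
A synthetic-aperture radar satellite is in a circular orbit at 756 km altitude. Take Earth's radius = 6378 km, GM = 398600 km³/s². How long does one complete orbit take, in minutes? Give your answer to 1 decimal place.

99.9 min

Semi-major axis a = 6378 + 756 = 7134 km. Period T = 2π√(a³/μ) = 2π√(7134³/398600) = 5996.7 s = 99.94 min.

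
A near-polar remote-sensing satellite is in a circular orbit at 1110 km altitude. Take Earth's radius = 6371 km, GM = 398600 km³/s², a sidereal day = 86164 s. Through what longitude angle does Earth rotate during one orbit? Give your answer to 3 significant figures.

Semi-major axis a = 6371 + 1110 = 7481 km. Period T = 2π√(a³/μ) = 2π√(7481³/398600) = 6439.5 s = 107.32 min.
During one orbit Earth rotates (6439.5 / 86164) × 360° = 26.90°.

26.9°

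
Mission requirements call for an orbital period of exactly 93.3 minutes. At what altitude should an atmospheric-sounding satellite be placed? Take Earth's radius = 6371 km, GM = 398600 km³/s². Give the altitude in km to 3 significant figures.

443 km

T = 93.3 min = 5598.0 s.
From T = 2π√(a³/μ): a = (μ T²/4π²)^(1/3) = (398600 × 5598.0² / 4π²)^(1/3) = 6814 km.
Altitude h = a − R = 6814 − 6371 = 443 km.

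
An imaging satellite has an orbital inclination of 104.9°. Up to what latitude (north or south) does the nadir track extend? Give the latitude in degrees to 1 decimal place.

Retrograde orbit: the ground track reaches ±(180° − i) = ±(180 − 104.9) = ±75.1°.

75.1°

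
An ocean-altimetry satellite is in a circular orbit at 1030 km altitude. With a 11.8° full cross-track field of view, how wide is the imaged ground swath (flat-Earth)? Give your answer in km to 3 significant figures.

Half-angle = 11.8°/2 = 5.9°.
Swath width ≈ 2h·tan(θ/2) = 2 × 1030 × tan(5.9°) = 212.9 km.

213 km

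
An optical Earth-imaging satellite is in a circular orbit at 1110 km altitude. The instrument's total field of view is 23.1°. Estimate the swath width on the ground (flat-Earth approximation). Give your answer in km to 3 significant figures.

Half-angle = 23.1°/2 = 11.55°.
Swath width ≈ 2h·tan(θ/2) = 2 × 1110 × tan(11.55°) = 453.7 km.

454 km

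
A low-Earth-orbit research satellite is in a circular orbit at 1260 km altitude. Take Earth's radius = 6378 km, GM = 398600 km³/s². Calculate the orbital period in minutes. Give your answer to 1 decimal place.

110.7 min

Semi-major axis a = 6378 + 1260 = 7638 km. Period T = 2π√(a³/μ) = 2π√(7638³/398600) = 6643.3 s = 110.72 min.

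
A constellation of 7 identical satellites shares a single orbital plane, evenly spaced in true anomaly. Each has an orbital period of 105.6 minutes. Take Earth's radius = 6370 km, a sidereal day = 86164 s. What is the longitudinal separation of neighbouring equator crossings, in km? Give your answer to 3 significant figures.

T = 105.6 min = 6336.0 s.
Single-satellite node shift = (6336.0/86164) × 360° = 26.47°.
With 7 satellites evenly phased, successive equator crossings are 26.47/7 = 3.782° apart.
That is 3.782 × 111.2 = 420 km at the equator.

420 km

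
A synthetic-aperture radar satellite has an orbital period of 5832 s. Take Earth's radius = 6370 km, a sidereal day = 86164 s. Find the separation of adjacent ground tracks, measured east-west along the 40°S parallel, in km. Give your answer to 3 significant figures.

Node shift per orbit = (5832.0/86164) × 360° = 24.37°.
Equatorial spacing = 24.37 × 111.2 km/° = 2709 km.
At 40° latitude, spacing = 2709 × cos(40°) = 2075 km.

2080 km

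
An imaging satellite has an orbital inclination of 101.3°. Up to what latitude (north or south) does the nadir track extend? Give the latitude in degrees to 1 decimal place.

Retrograde orbit: the ground track reaches ±(180° − i) = ±(180 − 101.3) = ±78.7°.

78.7°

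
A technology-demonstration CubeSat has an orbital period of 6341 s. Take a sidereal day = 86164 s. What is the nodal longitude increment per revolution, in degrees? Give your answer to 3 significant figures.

26.5°

During one orbit Earth rotates (6341.0 / 86164) × 360° = 26.49°.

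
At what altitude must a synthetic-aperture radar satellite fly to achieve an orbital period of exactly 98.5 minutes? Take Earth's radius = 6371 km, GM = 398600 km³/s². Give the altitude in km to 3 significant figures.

T = 98.5 min = 5910.0 s.
From T = 2π√(a³/μ): a = (μ T²/4π²)^(1/3) = (398600 × 5910.0² / 4π²)^(1/3) = 7065 km.
Altitude h = a − R = 7065 − 6371 = 694 km.

694 km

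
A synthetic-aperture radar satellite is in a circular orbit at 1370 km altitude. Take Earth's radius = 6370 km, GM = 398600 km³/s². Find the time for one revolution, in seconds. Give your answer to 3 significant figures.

6780 seconds

Semi-major axis a = 6370 + 1370 = 7740 km. Period T = 2π√(a³/μ) = 2π√(7740³/398600) = 6776.8 s = 112.95 min.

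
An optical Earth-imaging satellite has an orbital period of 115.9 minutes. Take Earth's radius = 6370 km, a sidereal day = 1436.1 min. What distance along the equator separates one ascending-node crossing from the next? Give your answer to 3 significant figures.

T = 115.9 min = 6954.0 s.
During one orbit Earth rotates (6954.0 / 86166) × 360° = 29.05°.
At the equator that is 29.05° × (2π·6370/360) km/° = 29.05 × 111.2 = 3230 km.

3230 km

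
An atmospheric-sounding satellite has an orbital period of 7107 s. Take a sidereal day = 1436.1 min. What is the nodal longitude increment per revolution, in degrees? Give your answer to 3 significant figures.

29.7°

During one orbit Earth rotates (7107.0 / 86166) × 360° = 29.69°.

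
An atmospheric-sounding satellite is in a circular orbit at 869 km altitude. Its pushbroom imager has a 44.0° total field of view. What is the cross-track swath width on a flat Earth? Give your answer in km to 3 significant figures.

702 km

Half-angle = 44.0°/2 = 22°.
Swath width ≈ 2h·tan(θ/2) = 2 × 869 × tan(22°) = 702.2 km.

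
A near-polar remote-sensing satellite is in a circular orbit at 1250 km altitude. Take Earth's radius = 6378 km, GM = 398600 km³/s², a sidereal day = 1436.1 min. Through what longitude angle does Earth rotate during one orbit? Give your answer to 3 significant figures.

Semi-major axis a = 6378 + 1250 = 7628 km. Period T = 2π√(a³/μ) = 2π√(7628³/398600) = 6630.2 s = 110.50 min.
During one orbit Earth rotates (6630.2 / 86166) × 360° = 27.70°.

27.7°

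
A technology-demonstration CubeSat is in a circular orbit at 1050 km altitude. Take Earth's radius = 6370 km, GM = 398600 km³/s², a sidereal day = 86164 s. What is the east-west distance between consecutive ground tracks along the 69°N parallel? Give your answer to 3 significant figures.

Semi-major axis a = 6370 + 1050 = 7420 km. Period T = 2π√(a³/μ) = 2π√(7420³/398600) = 6360.9 s = 106.01 min.
Node shift per orbit = (6360.9/86164) × 360° = 26.58°.
Equatorial spacing = 26.58 × 111.2 km/° = 2955 km.
At 69° latitude, spacing = 2955 × cos(69°) = 1059 km.

1060 km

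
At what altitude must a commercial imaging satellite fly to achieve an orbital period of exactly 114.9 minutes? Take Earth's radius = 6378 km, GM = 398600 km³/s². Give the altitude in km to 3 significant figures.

T = 114.9 min = 6894.0 s.
From T = 2π√(a³/μ): a = (μ T²/4π²)^(1/3) = (398600 × 6894.0² / 4π²)^(1/3) = 7829 km.
Altitude h = a − R = 7829 − 6378 = 1451 km.

1450 km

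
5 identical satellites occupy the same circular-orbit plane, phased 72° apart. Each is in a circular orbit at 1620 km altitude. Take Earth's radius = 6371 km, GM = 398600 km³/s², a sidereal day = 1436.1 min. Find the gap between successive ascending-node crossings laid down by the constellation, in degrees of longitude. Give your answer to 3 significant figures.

5.94°

Semi-major axis a = 6371 + 1620 = 7991 km. Period T = 2π√(a³/μ) = 2π√(7991³/398600) = 7109.1 s = 118.48 min.
Single-satellite node shift = (7109.1/86166) × 360° = 29.70°.
With 5 satellites evenly phased, successive equator crossings are 29.70/5 = 5.940° apart.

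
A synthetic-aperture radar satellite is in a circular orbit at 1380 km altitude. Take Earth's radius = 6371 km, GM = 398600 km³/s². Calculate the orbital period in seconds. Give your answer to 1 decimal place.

6791.2 seconds

Semi-major axis a = 6371 + 1380 = 7751 km. Period T = 2π√(a³/μ) = 2π√(7751³/398600) = 6791.2 s = 113.19 min.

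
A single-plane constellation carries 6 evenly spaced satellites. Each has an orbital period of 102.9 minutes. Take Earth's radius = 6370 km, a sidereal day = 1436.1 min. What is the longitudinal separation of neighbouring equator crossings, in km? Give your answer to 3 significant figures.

T = 102.9 min = 6174.0 s.
Single-satellite node shift = (6174.0/86166) × 360° = 25.79°.
With 6 satellites evenly phased, successive equator crossings are 25.79/6 = 4.299° apart.
That is 4.299 × 111.2 = 478 km at the equator.

478 km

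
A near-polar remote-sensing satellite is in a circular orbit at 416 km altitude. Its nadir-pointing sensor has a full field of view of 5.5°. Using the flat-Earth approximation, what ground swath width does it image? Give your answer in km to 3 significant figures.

Half-angle = 5.5°/2 = 2.75°.
Swath width ≈ 2h·tan(θ/2) = 2 × 416 × tan(2.75°) = 40.0 km.

40.0 km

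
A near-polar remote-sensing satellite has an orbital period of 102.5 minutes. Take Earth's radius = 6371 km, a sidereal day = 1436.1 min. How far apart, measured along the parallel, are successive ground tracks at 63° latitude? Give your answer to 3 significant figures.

1300 km

T = 102.5 min = 6150.0 s.
Node shift per orbit = (6150.0/86166) × 360° = 25.69°.
Equatorial spacing = 25.69 × 111.2 km/° = 2857 km.
At 63° latitude, spacing = 2857 × cos(63°) = 1297 km.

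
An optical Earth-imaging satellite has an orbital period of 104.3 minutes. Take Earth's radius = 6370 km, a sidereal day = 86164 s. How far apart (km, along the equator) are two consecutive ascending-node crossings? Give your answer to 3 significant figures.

T = 104.3 min = 6258.0 s.
During one orbit Earth rotates (6258.0 / 86164) × 360° = 26.15°.
At the equator that is 26.15° × (2π·6370/360) km/° = 26.15 × 111.2 = 2907 km.

2910 km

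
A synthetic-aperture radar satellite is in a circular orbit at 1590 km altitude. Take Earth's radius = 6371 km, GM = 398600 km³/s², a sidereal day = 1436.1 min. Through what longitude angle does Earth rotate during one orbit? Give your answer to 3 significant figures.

Semi-major axis a = 6371 + 1590 = 7961 km. Period T = 2π√(a³/μ) = 2π√(7961³/398600) = 7069.1 s = 117.82 min.
During one orbit Earth rotates (7069.1 / 86166) × 360° = 29.53°.

29.5°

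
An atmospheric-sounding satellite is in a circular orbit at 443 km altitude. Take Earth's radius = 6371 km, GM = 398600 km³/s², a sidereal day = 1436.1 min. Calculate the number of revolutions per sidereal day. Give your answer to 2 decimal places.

Semi-major axis a = 6371 + 443 = 6814 km. Period T = 2π√(a³/μ) = 2π√(6814³/398600) = 5597.8 s = 93.30 min.
Orbits per sidereal day = 86166 / 5597.8 = 15.393.

15.39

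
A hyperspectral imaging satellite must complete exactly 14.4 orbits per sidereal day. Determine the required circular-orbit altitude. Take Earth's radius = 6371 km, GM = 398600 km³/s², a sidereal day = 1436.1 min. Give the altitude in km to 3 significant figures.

753 km

Required period T = 86166 / 14.4 = 5983.8 s.
From T = 2π√(a³/μ): a = (μ T²/4π²)^(1/3) = (398600 × 5983.8² / 4π²)^(1/3) = 7124 km.
Altitude h = a − R = 7124 − 6371 = 753 km.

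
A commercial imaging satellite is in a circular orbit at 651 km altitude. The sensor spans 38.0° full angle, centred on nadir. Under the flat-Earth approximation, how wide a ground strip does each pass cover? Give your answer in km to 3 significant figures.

Half-angle = 38.0°/2 = 19°.
Swath width ≈ 2h·tan(θ/2) = 2 × 651 × tan(19°) = 448.3 km.

448 km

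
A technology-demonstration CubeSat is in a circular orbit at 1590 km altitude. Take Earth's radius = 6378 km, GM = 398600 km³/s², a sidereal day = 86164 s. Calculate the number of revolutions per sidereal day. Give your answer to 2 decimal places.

Semi-major axis a = 6378 + 1590 = 7968 km. Period T = 2π√(a³/μ) = 2π√(7968³/398600) = 7078.4 s = 117.97 min.
Orbits per sidereal day = 86164 / 7078.4 = 12.173.

12.17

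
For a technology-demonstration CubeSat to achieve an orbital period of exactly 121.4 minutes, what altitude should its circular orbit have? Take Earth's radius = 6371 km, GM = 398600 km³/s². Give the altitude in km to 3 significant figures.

T = 121.4 min = 7284.0 s.
From T = 2π√(a³/μ): a = (μ T²/4π²)^(1/3) = (398600 × 7284.0² / 4π²)^(1/3) = 8122 km.
Altitude h = a − R = 8122 − 6371 = 1751 km.

1750 km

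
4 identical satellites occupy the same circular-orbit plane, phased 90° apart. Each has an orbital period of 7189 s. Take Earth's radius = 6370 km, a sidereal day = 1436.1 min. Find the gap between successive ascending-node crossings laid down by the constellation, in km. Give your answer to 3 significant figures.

Single-satellite node shift = (7189.0/86166) × 360° = 30.04°.
With 4 satellites evenly phased, successive equator crossings are 30.04/4 = 7.509° apart.
That is 7.509 × 111.2 = 835 km at the equator.

835 km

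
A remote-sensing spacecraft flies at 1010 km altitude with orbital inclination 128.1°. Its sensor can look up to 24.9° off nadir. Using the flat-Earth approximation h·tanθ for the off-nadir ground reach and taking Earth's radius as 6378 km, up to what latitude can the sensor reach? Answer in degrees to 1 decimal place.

56.1°

Retrograde orbit: the ground track reaches ±(180° − i) = ±(180 − 128.1) = ±51.9°.
Sensor half-swath on the ground ≈ 1010·tan(24.9°) = 469 km = 4.21° of latitude.
Maximum observable latitude ≈ 51.9 + 4.21 = 56.1°.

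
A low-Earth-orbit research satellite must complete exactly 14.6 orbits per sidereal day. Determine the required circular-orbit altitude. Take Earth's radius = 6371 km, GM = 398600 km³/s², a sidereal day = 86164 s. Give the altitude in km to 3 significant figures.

687 km

Required period T = 86164 / 14.6 = 5901.6 s.
From T = 2π√(a³/μ): a = (μ T²/4π²)^(1/3) = (398600 × 5901.6² / 4π²)^(1/3) = 7058 km.
Altitude h = a − R = 7058 − 6371 = 687 km.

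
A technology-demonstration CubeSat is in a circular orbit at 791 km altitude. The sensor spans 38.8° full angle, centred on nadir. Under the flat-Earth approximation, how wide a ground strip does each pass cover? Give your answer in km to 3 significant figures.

Half-angle = 38.8°/2 = 19.4°.
Swath width ≈ 2h·tan(θ/2) = 2 × 791 × tan(19.4°) = 557.1 km.

557 km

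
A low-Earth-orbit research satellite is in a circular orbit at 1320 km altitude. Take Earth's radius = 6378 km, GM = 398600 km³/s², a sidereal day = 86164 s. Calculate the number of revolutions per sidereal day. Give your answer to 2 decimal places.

12.82

Semi-major axis a = 6378 + 1320 = 7698 km. Period T = 2π√(a³/μ) = 2π√(7698³/398600) = 6721.7 s = 112.03 min.
Orbits per sidereal day = 86164 / 6721.7 = 12.819.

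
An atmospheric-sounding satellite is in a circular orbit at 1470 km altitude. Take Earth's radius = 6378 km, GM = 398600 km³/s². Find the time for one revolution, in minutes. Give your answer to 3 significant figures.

Semi-major axis a = 6378 + 1470 = 7848 km. Period T = 2π√(a³/μ) = 2π√(7848³/398600) = 6919.1 s = 115.32 min.

115 min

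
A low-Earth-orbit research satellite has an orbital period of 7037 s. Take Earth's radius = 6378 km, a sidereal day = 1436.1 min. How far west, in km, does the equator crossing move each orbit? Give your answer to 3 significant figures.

During one orbit Earth rotates (7037.0 / 86166) × 360° = 29.40°.
At the equator that is 29.40° × (2π·6378/360) km/° = 29.40 × 111.3 = 3273 km.

3270 km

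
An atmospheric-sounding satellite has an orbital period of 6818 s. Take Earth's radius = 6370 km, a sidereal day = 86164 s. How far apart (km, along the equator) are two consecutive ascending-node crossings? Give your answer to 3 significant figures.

3170 km

During one orbit Earth rotates (6818.0 / 86164) × 360° = 28.49°.
At the equator that is 28.49° × (2π·6370/360) km/° = 28.49 × 111.2 = 3167 km.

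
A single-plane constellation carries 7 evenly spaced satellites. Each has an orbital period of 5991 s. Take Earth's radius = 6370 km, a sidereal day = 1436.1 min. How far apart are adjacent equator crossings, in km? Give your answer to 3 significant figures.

398 km

Single-satellite node shift = (5991.0/86166) × 360° = 25.03°.
With 7 satellites evenly phased, successive equator crossings are 25.03/7 = 3.576° apart.
That is 3.576 × 111.2 = 398 km at the equator.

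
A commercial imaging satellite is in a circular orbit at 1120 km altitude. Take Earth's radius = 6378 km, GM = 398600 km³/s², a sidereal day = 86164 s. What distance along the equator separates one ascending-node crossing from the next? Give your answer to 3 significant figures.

Semi-major axis a = 6378 + 1120 = 7498 km. Period T = 2π√(a³/μ) = 2π√(7498³/398600) = 6461.4 s = 107.69 min.
During one orbit Earth rotates (6461.4 / 86164) × 360° = 27.00°.
At the equator that is 27.00° × (2π·6378/360) km/° = 27.00 × 111.3 = 3005 km.

3010 km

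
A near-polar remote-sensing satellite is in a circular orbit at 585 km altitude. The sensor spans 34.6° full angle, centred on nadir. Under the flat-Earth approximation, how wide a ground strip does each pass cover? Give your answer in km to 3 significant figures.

Half-angle = 34.6°/2 = 17.3°.
Swath width ≈ 2h·tan(θ/2) = 2 × 585 × tan(17.3°) = 364.4 km.

364 km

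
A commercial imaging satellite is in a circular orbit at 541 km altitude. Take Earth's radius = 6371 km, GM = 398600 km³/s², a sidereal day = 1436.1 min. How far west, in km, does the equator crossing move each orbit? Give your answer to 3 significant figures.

Semi-major axis a = 6371 + 541 = 6912 km. Period T = 2π√(a³/μ) = 2π√(6912³/398600) = 5719.0 s = 95.32 min.
During one orbit Earth rotates (5719.0 / 86166) × 360° = 23.89°.
At the equator that is 23.89° × (2π·6371/360) km/° = 23.89 × 111.2 = 2657 km.

2660 km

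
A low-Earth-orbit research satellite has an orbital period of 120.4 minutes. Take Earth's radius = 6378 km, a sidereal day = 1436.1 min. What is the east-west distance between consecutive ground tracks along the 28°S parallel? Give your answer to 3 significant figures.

T = 120.4 min = 7224.0 s.
Node shift per orbit = (7224.0/86166) × 360° = 30.18°.
Equatorial spacing = 30.18 × 111.3 km/° = 3360 km.
At 28° latitude, spacing = 3360 × cos(28°) = 2966 km.

2970 km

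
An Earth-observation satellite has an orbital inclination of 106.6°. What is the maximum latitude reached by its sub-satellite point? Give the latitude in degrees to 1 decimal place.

73.4°

Retrograde orbit: the ground track reaches ±(180° − i) = ±(180 − 106.6) = ±73.4°.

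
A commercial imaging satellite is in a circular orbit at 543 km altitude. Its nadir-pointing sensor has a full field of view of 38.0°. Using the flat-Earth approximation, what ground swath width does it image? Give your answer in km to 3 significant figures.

374 km

Half-angle = 38.0°/2 = 19°.
Swath width ≈ 2h·tan(θ/2) = 2 × 543 × tan(19°) = 373.9 km.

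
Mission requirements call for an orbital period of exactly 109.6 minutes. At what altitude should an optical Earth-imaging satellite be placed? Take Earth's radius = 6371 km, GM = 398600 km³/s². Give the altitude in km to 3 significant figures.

T = 109.6 min = 6576.0 s.
From T = 2π√(a³/μ): a = (μ T²/4π²)^(1/3) = (398600 × 6576.0² / 4π²)^(1/3) = 7586 km.
Altitude h = a − R = 7586 − 6371 = 1215 km.

1220 km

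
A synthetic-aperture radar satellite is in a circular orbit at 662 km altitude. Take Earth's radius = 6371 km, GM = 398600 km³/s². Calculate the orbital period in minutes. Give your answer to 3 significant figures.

97.8 min

Semi-major axis a = 6371 + 662 = 7033 km. Period T = 2π√(a³/μ) = 2π√(7033³/398600) = 5869.8 s = 97.83 min.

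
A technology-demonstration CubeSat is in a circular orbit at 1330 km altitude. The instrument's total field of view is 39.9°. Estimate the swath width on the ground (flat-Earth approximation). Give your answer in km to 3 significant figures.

966 km

Half-angle = 39.9°/2 = 19.95°.
Swath width ≈ 2h·tan(θ/2) = 2 × 1330 × tan(19.95°) = 965.5 km.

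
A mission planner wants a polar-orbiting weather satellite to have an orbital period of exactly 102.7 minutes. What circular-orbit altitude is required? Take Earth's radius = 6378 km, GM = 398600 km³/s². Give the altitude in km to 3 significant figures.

T = 102.7 min = 6162.0 s.
From T = 2π√(a³/μ): a = (μ T²/4π²)^(1/3) = (398600 × 6162.0² / 4π²)^(1/3) = 7265 km.
Altitude h = a − R = 7265 − 6378 = 887 km.

887 km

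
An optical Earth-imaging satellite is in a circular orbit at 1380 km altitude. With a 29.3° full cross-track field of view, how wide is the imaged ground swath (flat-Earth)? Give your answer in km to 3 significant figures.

Half-angle = 29.3°/2 = 14.65°.
Swath width ≈ 2h·tan(θ/2) = 2 × 1380 × tan(14.65°) = 721.5 km.

721 km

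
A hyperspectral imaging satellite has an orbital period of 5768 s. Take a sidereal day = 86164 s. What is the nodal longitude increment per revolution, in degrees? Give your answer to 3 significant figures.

During one orbit Earth rotates (5768.0 / 86164) × 360° = 24.10°.

24.1°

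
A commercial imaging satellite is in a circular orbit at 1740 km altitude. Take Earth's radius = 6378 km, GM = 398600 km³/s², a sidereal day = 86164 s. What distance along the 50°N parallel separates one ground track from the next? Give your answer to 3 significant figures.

Semi-major axis a = 6378 + 1740 = 8118 km. Period T = 2π√(a³/μ) = 2π√(8118³/398600) = 7279.2 s = 121.32 min.
Node shift per orbit = (7279.2/86164) × 360° = 30.41°.
Equatorial spacing = 30.41 × 111.3 km/° = 3386 km.
At 50° latitude, spacing = 3386 × cos(50°) = 2176 km.

2180 km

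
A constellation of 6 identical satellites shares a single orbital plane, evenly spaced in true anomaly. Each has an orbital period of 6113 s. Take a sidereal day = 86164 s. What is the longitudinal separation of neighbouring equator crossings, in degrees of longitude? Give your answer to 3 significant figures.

Single-satellite node shift = (6113.0/86164) × 360° = 25.54°.
With 6 satellites evenly phased, successive equator crossings are 25.54/6 = 4.257° apart.

4.26°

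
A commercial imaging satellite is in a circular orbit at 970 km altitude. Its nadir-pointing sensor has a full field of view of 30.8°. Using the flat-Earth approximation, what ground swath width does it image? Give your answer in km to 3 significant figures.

Half-angle = 30.8°/2 = 15.4°.
Swath width ≈ 2h·tan(θ/2) = 2 × 970 × tan(15.4°) = 534.4 km.

534 km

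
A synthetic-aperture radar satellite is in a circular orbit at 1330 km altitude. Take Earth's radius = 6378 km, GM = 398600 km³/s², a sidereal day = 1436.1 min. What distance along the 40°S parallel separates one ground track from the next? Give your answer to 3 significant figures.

2400 km

Semi-major axis a = 6378 + 1330 = 7708 km. Period T = 2π√(a³/μ) = 2π√(7708³/398600) = 6734.8 s = 112.25 min.
Node shift per orbit = (6734.8/86166) × 360° = 28.14°.
Equatorial spacing = 28.14 × 111.3 km/° = 3132 km.
At 40° latitude, spacing = 3132 × cos(40°) = 2399 km.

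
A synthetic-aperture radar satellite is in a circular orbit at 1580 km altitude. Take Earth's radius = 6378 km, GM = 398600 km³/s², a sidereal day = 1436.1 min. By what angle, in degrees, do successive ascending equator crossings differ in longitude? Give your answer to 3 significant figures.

Semi-major axis a = 6378 + 1580 = 7958 km. Period T = 2π√(a³/μ) = 2π√(7958³/398600) = 7065.1 s = 117.75 min.
During one orbit Earth rotates (7065.1 / 86166) × 360° = 29.52°.

29.5°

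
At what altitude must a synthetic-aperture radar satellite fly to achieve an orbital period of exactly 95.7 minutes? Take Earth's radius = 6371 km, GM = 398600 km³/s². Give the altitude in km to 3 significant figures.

560 km

T = 95.7 min = 5742.0 s.
From T = 2π√(a³/μ): a = (μ T²/4π²)^(1/3) = (398600 × 5742.0² / 4π²)^(1/3) = 6931 km.
Altitude h = a − R = 6931 − 6371 = 560 km.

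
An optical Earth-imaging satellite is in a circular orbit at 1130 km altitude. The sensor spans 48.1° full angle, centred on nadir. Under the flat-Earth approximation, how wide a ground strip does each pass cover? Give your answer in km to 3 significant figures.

1010 km

Half-angle = 48.1°/2 = 24.05°.
Swath width ≈ 2h·tan(θ/2) = 2 × 1130 × tan(24.05°) = 1008.6 km.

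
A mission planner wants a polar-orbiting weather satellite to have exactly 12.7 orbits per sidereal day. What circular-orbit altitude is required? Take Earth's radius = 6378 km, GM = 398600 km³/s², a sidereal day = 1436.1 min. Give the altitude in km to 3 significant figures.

1370 km

Required period T = 86166 / 12.7 = 6784.7 s.
From T = 2π√(a³/μ): a = (μ T²/4π²)^(1/3) = (398600 × 6784.7² / 4π²)^(1/3) = 7746 km.
Altitude h = a − R = 7746 − 6378 = 1368 km.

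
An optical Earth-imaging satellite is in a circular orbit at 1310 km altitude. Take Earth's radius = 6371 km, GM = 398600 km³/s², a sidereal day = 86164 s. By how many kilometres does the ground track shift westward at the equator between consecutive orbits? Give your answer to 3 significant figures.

3110 km

Semi-major axis a = 6371 + 1310 = 7681 km. Period T = 2π√(a³/μ) = 2π√(7681³/398600) = 6699.4 s = 111.66 min.
During one orbit Earth rotates (6699.4 / 86164) × 360° = 27.99°.
At the equator that is 27.99° × (2π·6371/360) km/° = 27.99 × 111.2 = 3112 km.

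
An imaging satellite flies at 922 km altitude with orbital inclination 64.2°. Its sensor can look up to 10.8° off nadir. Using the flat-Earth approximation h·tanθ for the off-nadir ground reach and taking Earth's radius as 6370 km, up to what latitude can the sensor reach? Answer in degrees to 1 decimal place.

65.8°

For a prograde orbit the ground track reaches latitude ±i = ±64.2°.
Sensor half-swath on the ground ≈ 922·tan(10.8°) = 176 km = 1.58° of latitude.
Maximum observable latitude ≈ 64.2 + 1.58 = 65.8°.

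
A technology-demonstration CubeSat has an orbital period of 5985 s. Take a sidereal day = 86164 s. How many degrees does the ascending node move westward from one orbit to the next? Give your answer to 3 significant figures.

25.0°

During one orbit Earth rotates (5985.0 / 86164) × 360° = 25.01°.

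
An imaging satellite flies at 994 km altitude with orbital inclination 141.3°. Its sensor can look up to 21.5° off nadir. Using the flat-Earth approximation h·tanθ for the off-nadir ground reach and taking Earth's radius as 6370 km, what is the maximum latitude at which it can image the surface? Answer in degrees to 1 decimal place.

42.2°

Retrograde orbit: the ground track reaches ±(180° − i) = ±(180 − 141.3) = ±38.7°.
Sensor half-swath on the ground ≈ 994·tan(21.5°) = 392 km = 3.52° of latitude.
Maximum observable latitude ≈ 38.7 + 3.52 = 42.2°.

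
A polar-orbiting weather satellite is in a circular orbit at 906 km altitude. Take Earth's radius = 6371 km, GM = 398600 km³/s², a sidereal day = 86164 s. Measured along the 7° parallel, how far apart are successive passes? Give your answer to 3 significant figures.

2850 km

Semi-major axis a = 6371 + 906 = 7277 km. Period T = 2π√(a³/μ) = 2π√(7277³/398600) = 6177.9 s = 102.96 min.
Node shift per orbit = (6177.9/86164) × 360° = 25.81°.
Equatorial spacing = 25.81 × 111.2 km/° = 2870 km.
At 7° latitude, spacing = 2870 × cos(7°) = 2849 km.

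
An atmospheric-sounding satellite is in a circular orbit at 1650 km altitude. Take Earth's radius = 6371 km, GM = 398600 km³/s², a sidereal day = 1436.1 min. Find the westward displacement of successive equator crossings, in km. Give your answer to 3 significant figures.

Semi-major axis a = 6371 + 1650 = 8021 km. Period T = 2π√(a³/μ) = 2π√(8021³/398600) = 7149.1 s = 119.15 min.
During one orbit Earth rotates (7149.1 / 86166) × 360° = 29.87°.
At the equator that is 29.87° × (2π·6371/360) km/° = 29.87 × 111.2 = 3321 km.

3320 km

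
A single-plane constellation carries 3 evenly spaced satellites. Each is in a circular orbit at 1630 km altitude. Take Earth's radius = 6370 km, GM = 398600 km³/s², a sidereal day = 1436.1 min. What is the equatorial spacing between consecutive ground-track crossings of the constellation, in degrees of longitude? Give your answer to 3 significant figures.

9.92°

Semi-major axis a = 6370 + 1630 = 8000 km. Period T = 2π√(a³/μ) = 2π√(8000³/398600) = 7121.1 s = 118.68 min.
Single-satellite node shift = (7121.1/86166) × 360° = 29.75°.
With 3 satellites evenly phased, successive equator crossings are 29.75/3 = 9.917° apart.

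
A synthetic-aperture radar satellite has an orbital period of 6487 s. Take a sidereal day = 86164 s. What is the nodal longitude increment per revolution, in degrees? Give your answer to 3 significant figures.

During one orbit Earth rotates (6487.0 / 86164) × 360° = 27.10°.

27.1°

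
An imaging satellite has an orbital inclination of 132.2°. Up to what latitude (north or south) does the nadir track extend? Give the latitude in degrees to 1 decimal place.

47.8°

Retrograde orbit: the ground track reaches ±(180° − i) = ±(180 − 132.2) = ±47.8°.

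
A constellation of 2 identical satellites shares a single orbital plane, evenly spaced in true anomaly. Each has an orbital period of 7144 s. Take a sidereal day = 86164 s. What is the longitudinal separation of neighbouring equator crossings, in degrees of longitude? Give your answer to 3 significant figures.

14.9°

Single-satellite node shift = (7144.0/86164) × 360° = 29.85°.
With 2 satellites evenly phased, successive equator crossings are 29.85/2 = 14.924° apart.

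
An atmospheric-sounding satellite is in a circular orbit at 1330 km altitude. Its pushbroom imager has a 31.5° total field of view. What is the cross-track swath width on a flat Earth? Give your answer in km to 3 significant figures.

750 km

Half-angle = 31.5°/2 = 15.75°.
Swath width ≈ 2h·tan(θ/2) = 2 × 1330 × tan(15.75°) = 750.2 km.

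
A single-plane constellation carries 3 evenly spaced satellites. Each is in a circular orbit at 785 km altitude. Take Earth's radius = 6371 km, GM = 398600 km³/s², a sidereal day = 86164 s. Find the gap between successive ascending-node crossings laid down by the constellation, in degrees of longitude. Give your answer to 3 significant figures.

Semi-major axis a = 6371 + 785 = 7156 km. Period T = 2π√(a³/μ) = 2π√(7156³/398600) = 6024.4 s = 100.41 min.
Single-satellite node shift = (6024.4/86164) × 360° = 25.17°.
With 3 satellites evenly phased, successive equator crossings are 25.17/3 = 8.390° apart.

8.39°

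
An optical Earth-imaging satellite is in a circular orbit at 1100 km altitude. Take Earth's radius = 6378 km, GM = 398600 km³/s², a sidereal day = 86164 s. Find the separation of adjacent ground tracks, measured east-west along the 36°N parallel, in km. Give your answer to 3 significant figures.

Semi-major axis a = 6378 + 1100 = 7478 km. Period T = 2π√(a³/μ) = 2π√(7478³/398600) = 6435.6 s = 107.26 min.
Node shift per orbit = (6435.6/86164) × 360° = 26.89°.
Equatorial spacing = 26.89 × 111.3 km/° = 2993 km.
At 36° latitude, spacing = 2993 × cos(36°) = 2422 km.

2420 km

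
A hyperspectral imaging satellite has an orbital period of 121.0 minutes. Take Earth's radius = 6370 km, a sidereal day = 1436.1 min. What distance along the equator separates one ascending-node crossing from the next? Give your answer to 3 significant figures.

3370 km

T = 121.0 min = 7260.0 s.
During one orbit Earth rotates (7260.0 / 86166) × 360° = 30.33°.
At the equator that is 30.33° × (2π·6370/360) km/° = 30.33 × 111.2 = 3372 km.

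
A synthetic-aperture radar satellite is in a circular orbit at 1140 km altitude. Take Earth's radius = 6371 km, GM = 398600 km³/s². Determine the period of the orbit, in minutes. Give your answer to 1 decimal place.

Semi-major axis a = 6371 + 1140 = 7511 km. Period T = 2π√(a³/μ) = 2π√(7511³/398600) = 6478.3 s = 107.97 min.

108.0 min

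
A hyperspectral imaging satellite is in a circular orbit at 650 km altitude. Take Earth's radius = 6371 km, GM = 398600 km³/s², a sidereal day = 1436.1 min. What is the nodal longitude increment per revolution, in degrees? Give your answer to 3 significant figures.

24.5°

Semi-major axis a = 6371 + 650 = 7021 km. Period T = 2π√(a³/μ) = 2π√(7021³/398600) = 5854.8 s = 97.58 min.
During one orbit Earth rotates (5854.8 / 86166) × 360° = 24.46°.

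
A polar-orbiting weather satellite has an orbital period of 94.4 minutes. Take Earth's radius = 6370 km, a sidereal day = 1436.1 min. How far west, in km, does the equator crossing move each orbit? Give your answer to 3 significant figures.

T = 94.4 min = 5664.0 s.
During one orbit Earth rotates (5664.0 / 86166) × 360° = 23.66°.
At the equator that is 23.66° × (2π·6370/360) km/° = 23.66 × 111.2 = 2631 km.

2630 km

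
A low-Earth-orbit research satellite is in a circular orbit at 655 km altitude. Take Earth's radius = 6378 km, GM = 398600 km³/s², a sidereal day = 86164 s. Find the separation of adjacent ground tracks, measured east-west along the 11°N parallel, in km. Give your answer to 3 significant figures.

2680 km

Semi-major axis a = 6378 + 655 = 7033 km. Period T = 2π√(a³/μ) = 2π√(7033³/398600) = 5869.8 s = 97.83 min.
Node shift per orbit = (5869.8/86164) × 360° = 24.52°.
Equatorial spacing = 24.52 × 111.3 km/° = 2730 km.
At 11° latitude, spacing = 2730 × cos(11°) = 2680 km.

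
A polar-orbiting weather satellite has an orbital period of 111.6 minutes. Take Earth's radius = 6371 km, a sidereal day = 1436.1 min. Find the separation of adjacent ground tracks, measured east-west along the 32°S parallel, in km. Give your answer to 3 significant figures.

T = 111.6 min = 6696.0 s.
Node shift per orbit = (6696.0/86166) × 360° = 27.98°.
Equatorial spacing = 27.98 × 111.2 km/° = 3111 km.
At 32° latitude, spacing = 3111 × cos(32°) = 2638 km.

2640 km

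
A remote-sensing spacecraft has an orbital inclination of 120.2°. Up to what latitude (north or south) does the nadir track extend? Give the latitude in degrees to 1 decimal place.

59.8°

Retrograde orbit: the ground track reaches ±(180° − i) = ±(180 − 120.2) = ±59.8°.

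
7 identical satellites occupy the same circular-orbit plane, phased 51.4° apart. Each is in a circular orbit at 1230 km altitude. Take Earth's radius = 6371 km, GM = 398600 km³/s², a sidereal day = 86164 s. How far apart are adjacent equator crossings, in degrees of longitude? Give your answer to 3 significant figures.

3.94°

Semi-major axis a = 6371 + 1230 = 7601 km. Period T = 2π√(a³/μ) = 2π√(7601³/398600) = 6595.0 s = 109.92 min.
Single-satellite node shift = (6595.0/86164) × 360° = 27.55°.
With 7 satellites evenly phased, successive equator crossings are 27.55/7 = 3.936° apart.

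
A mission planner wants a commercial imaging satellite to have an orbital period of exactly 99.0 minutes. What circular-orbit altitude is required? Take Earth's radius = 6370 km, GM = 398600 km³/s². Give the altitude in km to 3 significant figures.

T = 99.0 min = 5940.0 s.
From T = 2π√(a³/μ): a = (μ T²/4π²)^(1/3) = (398600 × 5940.0² / 4π²)^(1/3) = 7089 km.
Altitude h = a − R = 7089 − 6370 = 719 km.

719 km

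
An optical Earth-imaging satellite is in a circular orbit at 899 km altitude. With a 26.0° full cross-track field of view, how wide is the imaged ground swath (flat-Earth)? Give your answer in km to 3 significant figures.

Half-angle = 26.0°/2 = 13°.
Swath width ≈ 2h·tan(θ/2) = 2 × 899 × tan(13°) = 415.1 km.

415 km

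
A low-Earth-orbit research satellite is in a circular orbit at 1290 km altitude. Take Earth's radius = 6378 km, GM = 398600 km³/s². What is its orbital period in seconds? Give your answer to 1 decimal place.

6682.4 seconds

Semi-major axis a = 6378 + 1290 = 7668 km. Period T = 2π√(a³/μ) = 2π√(7668³/398600) = 6682.4 s = 111.37 min.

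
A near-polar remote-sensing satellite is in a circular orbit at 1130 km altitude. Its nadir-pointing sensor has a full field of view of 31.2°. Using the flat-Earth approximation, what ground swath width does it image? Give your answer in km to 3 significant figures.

Half-angle = 31.2°/2 = 15.6°.
Swath width ≈ 2h·tan(θ/2) = 2 × 1130 × tan(15.6°) = 631.0 km.

631 km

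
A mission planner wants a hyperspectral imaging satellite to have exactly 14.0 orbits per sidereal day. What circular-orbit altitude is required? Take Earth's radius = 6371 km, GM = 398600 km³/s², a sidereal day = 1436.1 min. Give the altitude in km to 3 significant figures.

888 km

Required period T = 86166 / 14.0 = 6154.7 s.
From T = 2π√(a³/μ): a = (μ T²/4π²)^(1/3) = (398600 × 6154.7² / 4π²)^(1/3) = 7259 km.
Altitude h = a − R = 7259 − 6371 = 888 km.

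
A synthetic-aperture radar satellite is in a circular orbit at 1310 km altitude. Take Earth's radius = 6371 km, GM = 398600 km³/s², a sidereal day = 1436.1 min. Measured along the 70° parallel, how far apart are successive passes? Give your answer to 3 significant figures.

1060 km

Semi-major axis a = 6371 + 1310 = 7681 km. Period T = 2π√(a³/μ) = 2π√(7681³/398600) = 6699.4 s = 111.66 min.
Node shift per orbit = (6699.4/86166) × 360° = 27.99°.
Equatorial spacing = 27.99 × 111.2 km/° = 3112 km.
At 70° latitude, spacing = 3112 × cos(70°) = 1064 km.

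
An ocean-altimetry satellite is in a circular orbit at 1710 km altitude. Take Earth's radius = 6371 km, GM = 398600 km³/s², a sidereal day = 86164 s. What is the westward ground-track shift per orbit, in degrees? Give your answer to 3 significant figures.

30.2°

Semi-major axis a = 6371 + 1710 = 8081 km. Period T = 2π√(a³/μ) = 2π√(8081³/398600) = 7229.5 s = 120.49 min.
During one orbit Earth rotates (7229.5 / 86164) × 360° = 30.21°.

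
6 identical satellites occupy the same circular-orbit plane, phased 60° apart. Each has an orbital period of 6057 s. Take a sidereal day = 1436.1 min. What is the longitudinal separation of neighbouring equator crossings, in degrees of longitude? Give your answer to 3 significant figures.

Single-satellite node shift = (6057.0/86166) × 360° = 25.31°.
With 6 satellites evenly phased, successive equator crossings are 25.31/6 = 4.218° apart.

4.22°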